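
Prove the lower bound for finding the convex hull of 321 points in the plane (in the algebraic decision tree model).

Reduction from sorting: given 321 numbers x_1,...,x_{321}, map x_i to the point (x_i, x_i^2) on the parabola y = x^2. All points are on the convex hull, and walking the hull gives them in sorted x-order. Since sorting requires Omega(n log n), so does planar convex hull.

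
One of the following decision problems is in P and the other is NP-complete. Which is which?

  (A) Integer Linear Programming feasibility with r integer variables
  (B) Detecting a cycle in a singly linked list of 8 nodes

(A) is NP-complete: ILP feasibility is NP-complete (LP relaxation is in P).
(B) is P: Floyd's tortoise-and-hare runs in O(n) time, O(1) space.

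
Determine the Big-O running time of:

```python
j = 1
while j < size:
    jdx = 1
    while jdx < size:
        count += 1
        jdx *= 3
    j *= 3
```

Time complexity: O(log^2 n).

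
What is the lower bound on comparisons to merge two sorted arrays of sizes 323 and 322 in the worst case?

Adversary: with |323 - 322| <= 1 the inputs can be fully interleaved so that every adjacent pair in the merged output comes from different arrays. Then each of the 644 adjacent pairs must be directly compared, or the algorithm cannot determine their relative order. Standard merge meets this bound.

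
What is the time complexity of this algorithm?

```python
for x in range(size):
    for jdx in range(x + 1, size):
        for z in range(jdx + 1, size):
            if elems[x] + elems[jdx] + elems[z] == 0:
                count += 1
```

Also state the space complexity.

Time complexity: O(n^3).
Space complexity: O(1).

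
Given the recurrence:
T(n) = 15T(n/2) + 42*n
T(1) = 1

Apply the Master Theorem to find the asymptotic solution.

a=15, b=2, f(n)=42*n. log_2(15) = 3.907. Case 1 of Master Theorem: T(n) = O(n^3.907).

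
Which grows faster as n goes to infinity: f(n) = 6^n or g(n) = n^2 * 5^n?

f(n) = 6^n grows faster: 6^n / (n^2 5^n) = (6/5)^n / n^2 -> infinity since 6/5 > 1.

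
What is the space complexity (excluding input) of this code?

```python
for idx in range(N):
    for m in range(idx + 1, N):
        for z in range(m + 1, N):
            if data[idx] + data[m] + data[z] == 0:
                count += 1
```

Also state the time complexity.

Space complexity: O(1).
Only a constant amount of auxiliary storage is used; nothing grows with n.
Time complexity: O(n^3).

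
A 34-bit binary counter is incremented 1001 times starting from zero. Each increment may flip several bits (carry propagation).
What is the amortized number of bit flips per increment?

Bit i flips on every 2^i-th increment, so over 1001 increments bit i flips floor(1001/2^i) times. Summing over i: total flips < 2 * 1001. Amortized: < 2 = O(1) per increment.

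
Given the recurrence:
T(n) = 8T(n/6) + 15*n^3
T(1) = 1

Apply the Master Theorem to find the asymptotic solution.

a=8, b=6, f(n)=15*n^3. log_6(8) = 1.161 < 3. Case 3: T(n) = O(n^3).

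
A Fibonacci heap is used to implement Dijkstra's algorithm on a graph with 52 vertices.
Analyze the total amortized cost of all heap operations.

Dijkstra performs 52 insert, 52 extract-min, and at most E decrease-key operations. With Fibonacci heap: insert O(1) amortized, extract-min O(log n) amortized, decrease-key O(1) amortized. Total with n = 52: O(n * 1 + n * log n + E * 1) = O(n log n + E).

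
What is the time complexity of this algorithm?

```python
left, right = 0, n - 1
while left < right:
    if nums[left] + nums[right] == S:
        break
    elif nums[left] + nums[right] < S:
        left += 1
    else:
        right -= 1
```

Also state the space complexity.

Time complexity: O(n).
Space complexity: O(1).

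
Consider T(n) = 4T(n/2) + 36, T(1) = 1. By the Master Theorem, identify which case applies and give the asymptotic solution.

a=4, b=2, f(n)=36.
log_2(4) = 2 > 0.
Since f(n) = O(n^0) is polynomially smaller than n^2, Case 1 applies.
T(n) = Theta(n^2).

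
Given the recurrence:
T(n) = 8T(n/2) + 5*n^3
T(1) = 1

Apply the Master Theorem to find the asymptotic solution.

a=8, b=2, f(n)=5*n^3. log_2(8) = 3. Case 2: T(n) = O(n^3 log n).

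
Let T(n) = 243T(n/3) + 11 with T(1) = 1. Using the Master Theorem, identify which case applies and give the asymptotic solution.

a=243, b=3, f(n)=11.
log_3(243) = 5 > 0.
Since f(n) = O(n^0) is polynomially smaller than n^5, Case 1 applies.
T(n) = Theta(n^5).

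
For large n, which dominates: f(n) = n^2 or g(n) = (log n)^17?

f(n) = n^2 grows faster: any positive polynomial dominates any polylog.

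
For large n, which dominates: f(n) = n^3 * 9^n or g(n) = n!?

g(n) = n! grows faster: by Stirling n! ~ (n/e)^n sqrt(2*pi*n); (n/e)^n eventually dominates n^3 * 9^n.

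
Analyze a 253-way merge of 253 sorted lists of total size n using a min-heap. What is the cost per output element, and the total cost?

Maintain a min-heap of size 253 holding the current head of each list. Each output step does one extract-min (O(log 253)) and one insert of that list's next element (O(log 253)). Each of the n elements passes through the heap exactly once, so the total cost is O(n log 253), i.e. O(log 253) per output element.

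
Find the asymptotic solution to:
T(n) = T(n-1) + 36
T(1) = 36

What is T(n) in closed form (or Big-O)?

Unrolling: T(n) = T(n-1) + 36 = T(n-2) + 2*36 = ... = T(1) + (n-1)*36 = 36 + (n-1)*36 = 36n.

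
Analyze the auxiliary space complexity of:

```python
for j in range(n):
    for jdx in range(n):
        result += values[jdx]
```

Space complexity: O(1).
Only a constant amount of auxiliary storage is used; nothing grows with n.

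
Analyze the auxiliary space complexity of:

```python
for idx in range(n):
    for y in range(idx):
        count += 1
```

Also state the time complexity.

Space complexity: O(1).
Only a constant amount of auxiliary storage is used; nothing grows with n.
Time complexity: O(n^2).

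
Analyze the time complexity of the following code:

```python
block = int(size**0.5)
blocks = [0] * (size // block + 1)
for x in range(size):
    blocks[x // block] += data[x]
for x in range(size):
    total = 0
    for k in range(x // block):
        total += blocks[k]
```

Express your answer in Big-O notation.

Time complexity: O(n * sqrt(n)).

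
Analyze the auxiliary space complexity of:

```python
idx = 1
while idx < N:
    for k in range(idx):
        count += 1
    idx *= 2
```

Space complexity: O(1).
Only a constant amount of auxiliary storage is used; nothing grows with n.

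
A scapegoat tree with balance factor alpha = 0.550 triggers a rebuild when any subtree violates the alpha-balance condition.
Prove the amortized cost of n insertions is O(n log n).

Define potential Phi = c * sum of |size(left(v)) - size(right(v))| over all nodes. An insertion at depth d costs O(d) = O(log n) and increases Phi by O(log n). When a rebuild of subtree of size s occurs, it costs O(s) but reduces Phi by Omega(s). With alpha = 0.550, between rebuilds Omega(s) insertions must occur. Amortized cost per insertion: O(log n).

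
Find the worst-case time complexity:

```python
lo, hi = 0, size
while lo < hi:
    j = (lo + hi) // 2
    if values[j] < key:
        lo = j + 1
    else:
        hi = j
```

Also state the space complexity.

Time complexity: O(log n).
Space complexity: O(1).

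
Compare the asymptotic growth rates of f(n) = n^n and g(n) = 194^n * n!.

g(n) = 194^n * n! grows faster: by Stirling n! ~ sqrt(2 pi n)(n/e)^n, so 194^n n! / n^n ~ (194/e)^n sqrt(2 pi n) -> infinity since 194/e > 1.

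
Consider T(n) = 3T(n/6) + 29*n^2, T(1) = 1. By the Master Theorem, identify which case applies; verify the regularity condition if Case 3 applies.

a=3, b=6, f(n)=29*n^2.
log_6(3) = 0.6131 < 2.
f(n) = Omega(n^(0.6131+epsilon)) for some epsilon > 0, so Case 3 is the candidate.
Regularity: a*f(n/b) = 3*29*(n/6)^2 = (3/36)*29*n^2 <= c*f(n) with c = 3/36 < 1. Satisfied.
Case 3: T(n) = Theta(n^2).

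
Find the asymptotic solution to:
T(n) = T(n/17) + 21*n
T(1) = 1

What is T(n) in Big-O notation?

Geometric series: 21*n*(1 + 1/17 + 1/17^2 + ...) = O(n). T(n) = O(n).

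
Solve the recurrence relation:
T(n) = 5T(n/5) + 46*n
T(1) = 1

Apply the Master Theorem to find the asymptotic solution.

a=5, b=5, f(n)=46*n. log_5(5) = 1. Case 2: T(n) = O(n log n).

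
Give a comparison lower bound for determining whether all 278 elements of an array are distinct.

In the algebraic decision-tree model, the YES region for element distinctness on 278 elements has 278! connected components (one per ordering). Ben-Or's theorem then gives a lower bound of Omega(log(n!)) = Omega(n log n).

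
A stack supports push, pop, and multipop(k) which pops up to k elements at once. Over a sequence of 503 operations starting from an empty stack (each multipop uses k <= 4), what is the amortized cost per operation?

Each element is pushed exactly once and popped at most once (whether by pop or as part of a multipop). So the total number of individual pops over the whole sequence is at most the number of pushes, which is at most 503. Total work <= 2 * 503, hence O(1) amortized per operation.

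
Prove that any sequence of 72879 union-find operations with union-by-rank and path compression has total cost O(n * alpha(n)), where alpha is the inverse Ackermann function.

Using Tarjan's analysis with rank-based potential function. Union-by-rank keeps tree height O(log n). Path compression flattens paths during find. For n = 72879 operations, total cost is O(n * alpha(n)), effectively O(n) since alpha grows incredibly slowly.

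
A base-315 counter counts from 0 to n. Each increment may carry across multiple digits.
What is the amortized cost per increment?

Digit at position i changes every 315^i increments. Total digit changes over n increments: n * 315/(315-1) = O(n). Amortized: O(1).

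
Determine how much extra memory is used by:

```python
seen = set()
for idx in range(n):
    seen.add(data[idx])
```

Space complexity: O(n).
Auxiliary storage grows linearly with the input size n in the worst case.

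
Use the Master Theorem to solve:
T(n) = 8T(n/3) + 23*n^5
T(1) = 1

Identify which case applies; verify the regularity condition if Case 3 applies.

a=8, b=3, f(n)=23*n^5.
log_3(8) = 1.893 < 5.
f(n) = Omega(n^(1.893+epsilon)) for some epsilon > 0, so Case 3 is the candidate.
Regularity: a*f(n/b) = 8*23*(n/3)^5 = (8/243)*23*n^5 <= c*f(n) with c = 8/243 < 1. Satisfied.
Case 3: T(n) = Theta(n^5).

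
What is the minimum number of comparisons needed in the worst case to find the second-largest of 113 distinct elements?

Lower bound: finding the max needs 113-1 comparisons. By the adversary weight-doubling argument, the max must personally win >= ceil(log_2(113)) = 7 comparisons; the 2nd-largest is among those 7 losers, needing 7-1 more comparisons. Total >= 113-1 + 7-1 = 118. A balanced knockout tournament achieves this.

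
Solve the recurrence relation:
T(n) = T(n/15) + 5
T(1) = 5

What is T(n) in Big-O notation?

Each step divides n by 15 and adds 5. After log_15(n) steps, T(n) = O(log n).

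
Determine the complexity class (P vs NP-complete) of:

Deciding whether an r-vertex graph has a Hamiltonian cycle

This problem is NP-complete: one of Karp's 21 NP-complete problems.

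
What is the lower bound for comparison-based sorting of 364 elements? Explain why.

A comparison-based sorting algorithm corresponds to a decision tree. With 364! possible permutations, the tree has 364! leaves. The height is at least log_2(364!) = Omega(n log n) by Stirling's approximation.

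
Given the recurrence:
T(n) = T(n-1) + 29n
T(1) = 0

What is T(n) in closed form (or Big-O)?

Unrolling: T(n) = 0 + 29*(2 + 3 + ... + n) = 0 + 29*(n(n+1)/2 - 1) = O(n^2).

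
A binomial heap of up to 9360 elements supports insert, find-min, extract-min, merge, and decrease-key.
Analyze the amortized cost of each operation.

A binomial heap with n <= 9360 elements has at most floor(log_2 9360) + 1 = 14 trees. Using potential Phi = number of trees: Insert adds one tree, but cascading merges reduce count -- amortized O(1). Find-min reads the cached minimum pointer: O(1). Extract-min creates O(log n) new trees: O(log n). Merge combines tree lists: O(log n). Decrease-key sifts the element up its tree of height <= log n: O(log n).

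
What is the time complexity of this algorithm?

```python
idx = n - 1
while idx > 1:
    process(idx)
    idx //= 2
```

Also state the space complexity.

Time complexity: O(log n).
Space complexity: O(1).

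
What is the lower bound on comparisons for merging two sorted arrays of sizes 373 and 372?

Adversary argument: with sizes 373 and 372 (differing by at most 1), interleave the two arrays so that every consecutive pair in the output comes from different inputs. Then each of the 744 adjacent output pairs must be directly compared, or the algorithm cannot determine their relative order. So 744 comparisons are necessary; standard merge achieves this.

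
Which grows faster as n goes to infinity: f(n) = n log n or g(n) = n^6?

g(n) = n^6 grows faster: n^6 / (n log n) = n^5/log n -> infinity.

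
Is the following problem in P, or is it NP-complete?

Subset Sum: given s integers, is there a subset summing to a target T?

This problem is NP-complete: one of Karp's 21 NP-complete problems.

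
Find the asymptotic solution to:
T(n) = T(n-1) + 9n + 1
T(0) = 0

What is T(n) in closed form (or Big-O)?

Dominant term in sum is 9*sum(i, i=1..n) = 9*n*(n+1)/2 = O(n^2).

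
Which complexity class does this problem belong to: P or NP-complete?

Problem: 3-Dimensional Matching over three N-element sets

This problem is NP-complete: one of Karp's 21 NP-complete problems.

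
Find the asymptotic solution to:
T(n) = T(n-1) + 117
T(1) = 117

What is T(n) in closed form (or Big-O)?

Unrolling: T(n) = T(n-1) + 117 = T(n-2) + 2*117 = ... = T(1) + (n-1)*117 = 117 + (n-1)*117 = 117n.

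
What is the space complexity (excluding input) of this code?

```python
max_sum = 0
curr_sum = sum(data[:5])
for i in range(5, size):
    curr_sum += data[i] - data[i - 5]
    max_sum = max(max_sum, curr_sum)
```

Space complexity: O(1).
Only a constant amount of auxiliary storage is used; nothing grows with n.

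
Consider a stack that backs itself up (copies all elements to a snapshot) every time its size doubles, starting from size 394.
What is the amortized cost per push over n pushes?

Backups occur at sizes 394, 788, 1576, ..., copying 394 + 788 + 1576 + ... <= 2n elements total (geometric series). Spread over n pushes, the amortized backup cost is O(1) per push.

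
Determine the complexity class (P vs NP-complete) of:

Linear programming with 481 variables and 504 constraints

This problem is in P: the ellipsoid and interior-point methods run in polynomial time.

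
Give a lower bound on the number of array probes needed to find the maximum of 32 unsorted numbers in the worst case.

Adversary: any unprobed cell could hold a value larger than everything seen so far. If fewer than 32 cells are probed, the adversary places the max in an unprobed cell. So all 32 cells must be examined; together with 32-1 comparisons this is tight.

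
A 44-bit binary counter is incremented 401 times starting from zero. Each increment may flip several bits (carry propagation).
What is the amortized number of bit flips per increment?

Bit i flips on every 2^i-th increment, so over 401 increments bit i flips floor(401/2^i) times. Summing over i: total flips < 2 * 401. Amortized: < 2 = O(1) per increment.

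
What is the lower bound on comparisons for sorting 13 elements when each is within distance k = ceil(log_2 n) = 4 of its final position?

Partition the 13 positions into floor(n/k) blocks of k = 4 consecutive positions; any permutation within a block keeps every element within k of its final position, so there are at least (k!)^(n/k) distinguishable inputs. Lower bound: log_2((k!)^(n/k)) = (n/k) * log_2(k!) = Theta(n log k); with k = ceil(log_2 n), this is Omega(n log log n).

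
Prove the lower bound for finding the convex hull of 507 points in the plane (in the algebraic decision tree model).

Reduction from sorting: given 507 numbers x_1,...,x_{507}, map x_i to the point (x_i, x_i^2) on the parabola y = x^2. All points are on the convex hull, and walking the hull gives them in sorted x-order. Since sorting requires Omega(n log n), so does planar convex hull.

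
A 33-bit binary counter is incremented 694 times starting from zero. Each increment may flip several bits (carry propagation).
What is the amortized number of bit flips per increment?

Bit i flips on every 2^i-th increment, so over 694 increments bit i flips floor(694/2^i) times. Summing over i: total flips < 2 * 694. Amortized: < 2 = O(1) per increment.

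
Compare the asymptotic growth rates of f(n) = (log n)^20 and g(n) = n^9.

g(n) = n^9 grows faster: any positive polynomial dominates any polylog.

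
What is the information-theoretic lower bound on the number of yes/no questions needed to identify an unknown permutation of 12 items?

There are 12! = 479001600 permutations. Each yes/no question gives at most 1 bit, so at least ceil(log_2(479001600)) = 29 questions are needed.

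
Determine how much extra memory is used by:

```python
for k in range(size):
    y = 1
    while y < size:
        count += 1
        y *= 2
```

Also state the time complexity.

Space complexity: O(1).
Only a constant amount of auxiliary storage is used; nothing grows with n.
Time complexity: O(n log n).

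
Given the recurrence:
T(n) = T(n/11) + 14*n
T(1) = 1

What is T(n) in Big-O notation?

Geometric series: 14*n*(1 + 1/11 + 1/11^2 + ...) = O(n). T(n) = O(n).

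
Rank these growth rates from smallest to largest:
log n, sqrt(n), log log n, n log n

Ordered by growth rate: log log n < log n < sqrt(n) < n log n.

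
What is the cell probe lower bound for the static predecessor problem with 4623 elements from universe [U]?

The Patrascu-Thorup lower bound shows any data structure on n = 4623 elements using O(n * polylog(n)) space requires Omega(log log U) query time. van Emde Boas trees achieve O(log log U) with O(U) space.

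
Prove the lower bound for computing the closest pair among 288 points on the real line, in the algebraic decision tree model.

Reduction from element distinctness: given 288 reals, the closest-pair distance is 0 iff two are equal. Element distinctness has an Omega(n log n) lower bound in the algebraic decision tree model (Ben-Or). Therefore closest pair on a line also requires Omega(n log n). Sorting then a linear scan achieves this.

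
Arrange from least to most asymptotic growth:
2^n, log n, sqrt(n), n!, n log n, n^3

Ordered by growth rate: log n < sqrt(n) < n log n < n^3 < 2^n < n!.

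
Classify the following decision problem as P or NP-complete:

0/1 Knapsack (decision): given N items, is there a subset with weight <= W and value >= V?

This problem is NP-complete: reduces from Subset Sum.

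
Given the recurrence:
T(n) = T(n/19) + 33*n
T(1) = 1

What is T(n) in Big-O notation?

Geometric series: 33*n*(1 + 1/19 + 1/19^2 + ...) = O(n). T(n) = O(n).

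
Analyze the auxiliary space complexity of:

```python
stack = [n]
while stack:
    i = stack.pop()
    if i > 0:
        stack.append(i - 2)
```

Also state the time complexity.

Space complexity: O(1).
Only a constant amount of auxiliary storage is used; nothing grows with n.
Time complexity: O(n).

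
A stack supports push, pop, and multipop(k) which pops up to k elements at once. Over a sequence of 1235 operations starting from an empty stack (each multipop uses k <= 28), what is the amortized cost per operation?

Each element is pushed exactly once and popped at most once (whether by pop or as part of a multipop). So the total number of individual pops over the whole sequence is at most the number of pushes, which is at most 1235. Total work <= 2 * 1235, hence O(1) amortized per operation.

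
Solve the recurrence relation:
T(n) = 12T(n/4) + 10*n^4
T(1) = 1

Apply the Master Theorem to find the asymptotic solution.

a=12, b=4, f(n)=10*n^4. log_4(12) = 1.792 < 4. Case 3: T(n) = O(n^4).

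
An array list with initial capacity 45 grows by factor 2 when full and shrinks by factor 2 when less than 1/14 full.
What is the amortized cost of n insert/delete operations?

Using potential function Phi = |2*size - capacity|. Resizing costs are offset by potential release. Amortized O(1) per operation.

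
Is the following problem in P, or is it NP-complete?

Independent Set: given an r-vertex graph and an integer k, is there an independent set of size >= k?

This problem is NP-complete: complement of Clique (with k part of the input).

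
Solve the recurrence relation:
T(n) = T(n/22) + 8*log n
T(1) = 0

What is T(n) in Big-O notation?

Each of the log_22(n) levels adds O(log n). T(n) = O(log^2 n).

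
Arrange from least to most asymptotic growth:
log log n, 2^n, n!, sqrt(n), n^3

Ordered by growth rate: log log n < sqrt(n) < n^3 < 2^n < n!.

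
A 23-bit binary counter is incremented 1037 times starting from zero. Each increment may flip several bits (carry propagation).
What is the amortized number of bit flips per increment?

Bit i flips on every 2^i-th increment, so over 1037 increments bit i flips floor(1037/2^i) times. Summing over i: total flips < 2 * 1037. Amortized: < 2 = O(1) per increment.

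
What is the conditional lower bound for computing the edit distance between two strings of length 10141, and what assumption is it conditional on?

Under SETH (the Strong Exponential Time Hypothesis), edit distance on length-10141 strings cannot be computed in O(n^(2-epsilon)) time for any epsilon > 0 (Backurs-Indyk). The reduction is from CNF-SAT via the orthogonal vectors problem.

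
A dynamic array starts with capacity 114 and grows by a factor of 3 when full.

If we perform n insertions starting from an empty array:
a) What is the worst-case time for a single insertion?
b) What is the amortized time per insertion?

(a) Worst-case single insertion: O(n) -- when the array is full at capacity c, the resize copies all c elements, and c can be Theta(n).
(b) Resizes happen at sizes 114, 342, 1026, ... Total copy cost for n insertions: 114 + 342 + ... = O(n) (geometric series with ratio 1/3). Amortized cost per insertion: O(n)/n = O(1).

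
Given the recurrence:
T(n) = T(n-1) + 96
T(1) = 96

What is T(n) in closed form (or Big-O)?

Unrolling: T(n) = T(n-1) + 96 = T(n-2) + 2*96 = ... = T(1) + (n-1)*96 = 96 + (n-1)*96 = 96n.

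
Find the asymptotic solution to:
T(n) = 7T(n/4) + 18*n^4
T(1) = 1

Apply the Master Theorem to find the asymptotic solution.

a=7, b=4, f(n)=18*n^4. log_4(7) = 1.404 < 4. Case 3: T(n) = O(n^4).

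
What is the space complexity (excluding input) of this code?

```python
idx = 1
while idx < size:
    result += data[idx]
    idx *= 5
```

Space complexity: O(1).
Only a constant amount of auxiliary storage is used; nothing grows with n.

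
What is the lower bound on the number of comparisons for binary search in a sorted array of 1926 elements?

With 1926 possible positions, we need at least ceil(log_2(1926)) = 11 comparisons. Each comparison splits the remaining candidates by at most half.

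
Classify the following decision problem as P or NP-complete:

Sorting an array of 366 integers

This problem is in P: merge sort runs in O(n log n).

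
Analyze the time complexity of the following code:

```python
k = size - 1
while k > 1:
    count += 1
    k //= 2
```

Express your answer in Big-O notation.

Time complexity: O(log n).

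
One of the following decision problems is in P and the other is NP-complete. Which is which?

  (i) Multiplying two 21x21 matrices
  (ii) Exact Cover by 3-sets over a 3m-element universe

(i) is P: the schoolbook algorithm runs in O(n^3).
(ii) is NP-complete: one of Karp's 21 NP-complete problems.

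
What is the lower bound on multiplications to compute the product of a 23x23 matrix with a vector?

A 23x23 matrix-vector product has 23 inner products of length 23. Output depends on all 23^2 = 529 matrix entries. At least 529 multiplications needed.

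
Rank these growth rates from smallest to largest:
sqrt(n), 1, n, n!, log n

Ordered by growth rate: 1 < log n < sqrt(n) < n < n!.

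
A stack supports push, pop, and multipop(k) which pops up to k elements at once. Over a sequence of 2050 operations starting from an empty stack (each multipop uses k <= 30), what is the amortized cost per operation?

Each element is pushed exactly once and popped at most once (whether by pop or as part of a multipop). So the total number of individual pops over the whole sequence is at most the number of pushes, which is at most 2050. Total work <= 2 * 2050, hence O(1) amortized per operation.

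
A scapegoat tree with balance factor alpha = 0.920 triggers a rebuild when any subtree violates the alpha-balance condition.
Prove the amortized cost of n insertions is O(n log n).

Define potential Phi = c * sum of |size(left(v)) - size(right(v))| over all nodes. An insertion at depth d costs O(d) = O(log n) and increases Phi by O(log n). When a rebuild of subtree of size s occurs, it costs O(s) but reduces Phi by Omega(s). With alpha = 0.920, between rebuilds Omega(s) insertions must occur. Amortized cost per insertion: O(log n).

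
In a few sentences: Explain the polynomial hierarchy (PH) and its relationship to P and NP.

The polynomial hierarchy is a tower of complexity classes: Sigma_0^P = Pi_0^P = P, Sigma_1^P = NP, Pi_1^P = co-NP, and Sigma_{k+1}^P = NP^{Sigma_k^P}. PH is contained in PSPACE. If any level collapses (Sigma_k = Pi_k), the entire hierarchy collapses to that level.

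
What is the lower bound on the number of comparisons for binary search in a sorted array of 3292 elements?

With 3292 possible positions, we need at least ceil(log_2(3292)) = 12 comparisons. Each comparison splits the remaining candidates by at most half.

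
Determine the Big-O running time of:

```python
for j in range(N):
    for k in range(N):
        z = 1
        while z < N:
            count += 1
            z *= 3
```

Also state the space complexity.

Time complexity: O(n^2 log n).
Space complexity: O(1).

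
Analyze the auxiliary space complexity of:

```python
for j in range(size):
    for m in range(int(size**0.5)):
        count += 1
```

Space complexity: O(1).
Only a constant amount of auxiliary storage is used; nothing grows with n.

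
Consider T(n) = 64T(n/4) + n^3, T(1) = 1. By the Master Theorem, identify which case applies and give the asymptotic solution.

a=64, b=4, f(n)=n^3.
log_4(64) = 3, so n^(log_b(a)) = n^3.
f(n) = Theta(n^3), so Case 2 applies.
T(n) = Theta(n^3 log n).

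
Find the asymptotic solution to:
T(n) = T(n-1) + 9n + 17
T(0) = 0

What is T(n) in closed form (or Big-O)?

Dominant term in sum is 9*sum(i, i=1..n) = 9*n*(n+1)/2 = O(n^2).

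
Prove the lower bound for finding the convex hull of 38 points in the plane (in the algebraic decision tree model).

Reduction from sorting: given 38 numbers x_1,...,x_{38}, map x_i to the point (x_i, x_i^2) on the parabola y = x^2. All points are on the convex hull, and walking the hull gives them in sorted x-order. Since sorting requires Omega(n log n), so does planar convex hull.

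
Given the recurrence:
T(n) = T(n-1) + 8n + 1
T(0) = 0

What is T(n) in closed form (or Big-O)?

Dominant term in sum is 8*sum(i, i=1..n) = 8*n*(n+1)/2 = O(n^2).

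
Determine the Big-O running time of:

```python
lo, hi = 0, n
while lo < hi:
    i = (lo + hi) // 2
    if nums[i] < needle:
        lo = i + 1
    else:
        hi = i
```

Time complexity: O(log n).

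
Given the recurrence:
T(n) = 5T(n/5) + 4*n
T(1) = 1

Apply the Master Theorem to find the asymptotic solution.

a=5, b=5, f(n)=4*n. log_5(5) = 1. Case 2: T(n) = O(n log n).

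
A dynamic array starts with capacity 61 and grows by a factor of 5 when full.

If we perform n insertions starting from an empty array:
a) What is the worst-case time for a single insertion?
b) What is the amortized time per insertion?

(a) Worst-case single insertion: O(n) -- when the array is full at capacity c, the resize copies all c elements, and c can be Theta(n).
(b) Resizes happen at sizes 61, 305, 1525, ... Total copy cost for n insertions: 61 + 305 + ... = O(n) (geometric series with ratio 1/5). Amortized cost per insertion: O(n)/n = O(1).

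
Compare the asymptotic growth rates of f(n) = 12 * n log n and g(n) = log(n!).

f(n) = 12 * n log n and g(n) = log(n!) are Theta of each other: Stirling: log(n!) = n log n - n + O(log n) = Theta(n log n); the constant 12 doesn't change the Theta class.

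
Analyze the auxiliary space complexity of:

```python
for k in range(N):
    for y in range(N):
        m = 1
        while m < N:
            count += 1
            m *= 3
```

Space complexity: O(1).
Only a constant amount of auxiliary storage is used; nothing grows with n.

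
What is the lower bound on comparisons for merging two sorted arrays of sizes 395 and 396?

Adversary argument: with sizes 395 and 396 (differing by at most 1), interleave the two arrays so that every consecutive pair in the output comes from different inputs. Then each of the 790 adjacent output pairs must be directly compared, or the algorithm cannot determine their relative order. So 790 comparisons are necessary; standard merge achieves this.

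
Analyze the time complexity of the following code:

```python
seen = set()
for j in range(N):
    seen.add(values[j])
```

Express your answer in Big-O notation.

Time complexity: O(n).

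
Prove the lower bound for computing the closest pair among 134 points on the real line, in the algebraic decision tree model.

Reduction from element distinctness: given 134 reals, the closest-pair distance is 0 iff two are equal. Element distinctness has an Omega(n log n) lower bound in the algebraic decision tree model (Ben-Or). Therefore closest pair on a line also requires Omega(n log n). Sorting then a linear scan achieves this.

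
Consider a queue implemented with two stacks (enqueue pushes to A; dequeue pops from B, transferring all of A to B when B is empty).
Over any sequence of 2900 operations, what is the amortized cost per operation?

Each element is pushed to A once, popped once, pushed to B once, and popped once: 4 unit operations over its lifetime. Over 2900 operations the total work is O(2900). Amortized O(1) per enqueue/dequeue.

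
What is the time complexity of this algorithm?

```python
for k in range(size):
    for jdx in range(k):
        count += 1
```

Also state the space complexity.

Time complexity: O(n^2).
Space complexity: O(1).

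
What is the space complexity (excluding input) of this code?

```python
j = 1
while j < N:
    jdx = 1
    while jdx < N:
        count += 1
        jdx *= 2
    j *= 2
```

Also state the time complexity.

Space complexity: O(1).
Only a constant amount of auxiliary storage is used; nothing grows with n.
Time complexity: O(log^2 n).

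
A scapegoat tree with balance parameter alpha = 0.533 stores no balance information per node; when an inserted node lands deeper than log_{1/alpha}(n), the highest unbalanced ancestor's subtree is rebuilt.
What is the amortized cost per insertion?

Search/insert path is O(log n). A rebuild of a subtree of size s costs O(s), but with alpha = 0.533 at least Omega(s) insertions must have occurred in that subtree since its last rebuild. Charging O(1) of the rebuild to each such insertion gives O(log n) amortized.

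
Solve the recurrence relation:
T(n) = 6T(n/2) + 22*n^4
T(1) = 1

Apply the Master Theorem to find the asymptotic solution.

a=6, b=2, f(n)=22*n^4. log_2(6) = 2.585 < 4. Case 3: T(n) = O(n^4).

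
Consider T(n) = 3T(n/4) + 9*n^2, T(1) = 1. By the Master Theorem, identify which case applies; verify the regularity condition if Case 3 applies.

a=3, b=4, f(n)=9*n^2.
log_4(3) = 0.7925 < 2.
f(n) = Omega(n^(0.7925+epsilon)) for some epsilon > 0, so Case 3 is the candidate.
Regularity: a*f(n/b) = 3*9*(n/4)^2 = (3/16)*9*n^2 <= c*f(n) with c = 3/16 < 1. Satisfied.
Case 3: T(n) = Theta(n^2).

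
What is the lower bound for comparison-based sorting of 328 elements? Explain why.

A comparison-based sorting algorithm corresponds to a decision tree. With 328! possible permutations, the tree has 328! leaves. The height is at least log_2(328!) = Omega(n log n) by Stirling's approximation.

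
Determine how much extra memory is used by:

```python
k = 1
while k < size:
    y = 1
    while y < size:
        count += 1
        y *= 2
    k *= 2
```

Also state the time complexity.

Space complexity: O(1).
Only a constant amount of auxiliary storage is used; nothing grows with n.
Time complexity: O(log^2 n).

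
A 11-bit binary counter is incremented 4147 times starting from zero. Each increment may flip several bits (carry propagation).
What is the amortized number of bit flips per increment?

Bit i flips on every 2^i-th increment, so over 4147 increments bit i flips floor(4147/2^i) times. Summing over i: total flips < 2 * 4147. Amortized: < 2 = O(1) per increment.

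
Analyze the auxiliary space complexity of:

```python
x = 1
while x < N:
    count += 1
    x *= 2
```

Space complexity: O(1).
Only a constant amount of auxiliary storage is used; nothing grows with n.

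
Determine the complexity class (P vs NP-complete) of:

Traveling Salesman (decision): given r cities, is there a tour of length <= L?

This problem is NP-complete: reduces from Hamiltonian Cycle.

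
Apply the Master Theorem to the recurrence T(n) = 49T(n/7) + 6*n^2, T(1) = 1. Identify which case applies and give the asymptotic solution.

a=49, b=7, f(n)=6*n^2.
log_7(49) = 2, so n^(log_b(a)) = n^2.
f(n) = Theta(n^2), so Case 2 applies.
T(n) = Theta(n^2 log n).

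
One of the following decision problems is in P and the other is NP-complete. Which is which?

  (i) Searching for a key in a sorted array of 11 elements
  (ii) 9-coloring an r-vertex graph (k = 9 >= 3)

(i) is P: binary search runs in O(log n).
(ii) is NP-complete: graph k-coloring for k>=3 is NP-complete by reduction from 3-SAT.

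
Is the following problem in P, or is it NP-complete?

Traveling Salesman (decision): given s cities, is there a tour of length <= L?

This problem is NP-complete: reduces from Hamiltonian Cycle.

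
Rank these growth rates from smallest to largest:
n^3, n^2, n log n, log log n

Ordered by growth rate: log log n < n log n < n^2 < n^3.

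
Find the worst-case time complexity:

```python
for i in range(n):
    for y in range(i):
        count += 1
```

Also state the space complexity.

Time complexity: O(n^2).
Space complexity: O(1).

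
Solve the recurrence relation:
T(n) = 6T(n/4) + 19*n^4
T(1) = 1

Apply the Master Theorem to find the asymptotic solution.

a=6, b=4, f(n)=19*n^4. log_4(6) = 1.292 < 4. Case 3: T(n) = O(n^4).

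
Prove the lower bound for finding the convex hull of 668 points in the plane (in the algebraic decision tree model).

Reduction from sorting: given 668 numbers x_1,...,x_{668}, map x_i to the point (x_i, x_i^2) on the parabola y = x^2. All points are on the convex hull, and walking the hull gives them in sorted x-order. Since sorting requires Omega(n log n), so does planar convex hull.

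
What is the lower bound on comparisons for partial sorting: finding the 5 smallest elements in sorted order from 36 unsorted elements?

Finding 5 smallest of 36 in sorted order: Omega(36) to identify the 5 smallest, plus Omega(5 log 5) to sort them. Total: Omega(n + k log k).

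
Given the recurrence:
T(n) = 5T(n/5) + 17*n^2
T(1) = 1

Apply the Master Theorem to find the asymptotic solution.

a=5, b=5, f(n)=17*n^2. log_5(5) = 1 < 2. Case 3: T(n) = O(n^2).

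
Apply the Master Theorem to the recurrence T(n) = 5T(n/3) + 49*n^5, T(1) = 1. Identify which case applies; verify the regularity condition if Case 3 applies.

a=5, b=3, f(n)=49*n^5.
log_3(5) = 1.465 < 5.
f(n) = Omega(n^(1.465+epsilon)) for some epsilon > 0, so Case 3 is the candidate.
Regularity: a*f(n/b) = 5*49*(n/3)^5 = (5/243)*49*n^5 <= c*f(n) with c = 5/243 < 1. Satisfied.
Case 3: T(n) = Theta(n^5).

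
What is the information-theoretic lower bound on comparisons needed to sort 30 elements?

There are 30! = 265252859812191058636308480000000 possible orderings. Each comparison gives 1 bit. We need at least ceil(log_2(265252859812191058636308480000000)) = 108 comparisons.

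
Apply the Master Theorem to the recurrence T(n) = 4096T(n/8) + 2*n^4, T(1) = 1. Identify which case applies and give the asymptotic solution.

a=4096, b=8, f(n)=2*n^4.
log_8(4096) = 4, so n^(log_b(a)) = n^4.
f(n) = Theta(n^4), so Case 2 applies.
T(n) = Theta(n^4 log n).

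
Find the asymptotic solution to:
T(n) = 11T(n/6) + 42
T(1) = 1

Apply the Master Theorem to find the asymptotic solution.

a=11, b=6, f(n)=42. log_6(11) = 1.338. Case 1 of Master Theorem: T(n) = O(n^1.338).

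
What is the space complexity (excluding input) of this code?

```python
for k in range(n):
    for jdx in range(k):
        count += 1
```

Space complexity: O(1).
Only a constant amount of auxiliary storage is used; nothing grows with n.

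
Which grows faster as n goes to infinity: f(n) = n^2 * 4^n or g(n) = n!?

g(n) = n! grows faster: by Stirling n! ~ (n/e)^n sqrt(2*pi*n); (n/e)^n eventually dominates n^2 * 4^n.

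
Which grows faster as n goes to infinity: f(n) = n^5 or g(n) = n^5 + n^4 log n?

f(n) = n^5 and g(n) = n^5 + n^4 log n are Theta of each other: the lower-order n^4 log n term is o(n^5); both are Theta(n^5).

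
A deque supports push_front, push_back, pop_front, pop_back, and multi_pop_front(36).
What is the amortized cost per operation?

Assign 2 credits to each push operation. A pop uses 1 saved credit. multi_pop_front(36) uses up to 36 saved credits from previous pushes. Credits never go negative. Amortized cost is O(1).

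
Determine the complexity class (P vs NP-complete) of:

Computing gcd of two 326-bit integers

This problem is in P: the Euclidean algorithm runs in polynomial time in the bit-length.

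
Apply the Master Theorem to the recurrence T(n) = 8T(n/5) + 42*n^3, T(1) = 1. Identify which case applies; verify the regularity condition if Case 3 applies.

a=8, b=5, f(n)=42*n^3.
log_5(8) = 1.292 < 3.
f(n) = Omega(n^(1.292+epsilon)) for some epsilon > 0, so Case 3 is the candidate.
Regularity: a*f(n/b) = 8*42*(n/5)^3 = (8/125)*42*n^3 <= c*f(n) with c = 8/125 < 1. Satisfied.
Case 3: T(n) = Theta(n^3).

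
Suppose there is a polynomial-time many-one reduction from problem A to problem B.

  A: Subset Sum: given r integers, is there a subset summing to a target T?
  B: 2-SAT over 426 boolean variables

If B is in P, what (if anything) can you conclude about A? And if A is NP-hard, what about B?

A poly-time reduction A <=_p B means any A-instance can be transformed to a B-instance in poly time.
If B is in P: compose the reduction with B's poly-time algorithm to solve A in poly time, so A is in P.
If A is NP-hard: every NP problem reduces to A, which reduces to B; composing reductions, every NP problem reduces to B, so B is NP-hard.
(Here in fact A is NP-complete and B is in P, so no such reduction is known -- its existence would imply P = NP; the analysis concerns only what the assumed reduction would or would not let you conclude.)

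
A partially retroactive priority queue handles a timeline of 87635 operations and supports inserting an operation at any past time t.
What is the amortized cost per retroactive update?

Partially retroactive priority queues (Demaine-Iacono-Langerman) allow updates at past times with queries only at the present. With a balanced BST over the m = 87635 timeline events tracking bridges, each retroactive insert or delete is O(log m) amortized.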